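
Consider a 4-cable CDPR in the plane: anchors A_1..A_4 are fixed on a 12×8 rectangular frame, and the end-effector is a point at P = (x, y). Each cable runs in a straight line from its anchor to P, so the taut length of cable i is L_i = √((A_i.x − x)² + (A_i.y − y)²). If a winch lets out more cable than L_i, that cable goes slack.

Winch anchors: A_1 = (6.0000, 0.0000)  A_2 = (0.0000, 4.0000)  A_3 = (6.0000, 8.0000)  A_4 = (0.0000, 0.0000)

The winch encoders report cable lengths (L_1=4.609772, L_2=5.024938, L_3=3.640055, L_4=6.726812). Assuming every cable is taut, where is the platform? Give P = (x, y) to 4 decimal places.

expand ‖A_i−P‖²=L_i² and subtract eq 1 (c_i ≔ ‖A_i‖²−L_i²)
c_1 = 36.0000+0.0000−21.2500 = 14.7500
eq1−eq2 → [12.0000  -8.0000]·P = 24.0000
eq1−eq3 → [0.0000  -16.0000]·P = -72.0000
eq1−eq4 → [12.0000  0.0000]·P = 60.0000
2×2 solve → P = (5.0000, 4.5000)
check cable 4: ‖A_4−P‖² = 45.2500 ≈ L_4² = 45.2500 ✓

(5.0000, 4.5000)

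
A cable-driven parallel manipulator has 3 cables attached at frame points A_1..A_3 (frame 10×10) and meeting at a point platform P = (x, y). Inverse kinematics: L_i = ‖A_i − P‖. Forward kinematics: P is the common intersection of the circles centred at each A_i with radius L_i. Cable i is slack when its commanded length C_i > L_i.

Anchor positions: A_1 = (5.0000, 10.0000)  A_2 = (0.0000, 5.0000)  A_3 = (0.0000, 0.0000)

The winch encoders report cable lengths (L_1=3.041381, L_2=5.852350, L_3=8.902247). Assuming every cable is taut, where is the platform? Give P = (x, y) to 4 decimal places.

(5.5000, 7.0000)

circle eqns → linear via eq_j − eq_1; set q_j = A_j·A_j − L_j²
q_1 = 25.0000+100.0000−9.2500 = 115.7500
10.0000·x + 10.0000·y = q_1−q_2 = 125.0000
10.0000·x + 20.0000·y = q_1−q_3 = 195.0000
solve first two rows → x=5.5000, y=7.0000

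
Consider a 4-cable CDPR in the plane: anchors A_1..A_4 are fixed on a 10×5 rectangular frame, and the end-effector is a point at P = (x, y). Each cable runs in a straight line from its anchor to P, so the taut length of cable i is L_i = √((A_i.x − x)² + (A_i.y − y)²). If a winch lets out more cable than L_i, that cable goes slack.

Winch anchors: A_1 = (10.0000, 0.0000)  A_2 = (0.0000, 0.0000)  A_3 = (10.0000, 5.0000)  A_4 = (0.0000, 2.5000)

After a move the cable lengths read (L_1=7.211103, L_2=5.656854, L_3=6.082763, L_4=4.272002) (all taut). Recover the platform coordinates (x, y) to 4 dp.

circle eqns → linear via eq_j − eq_1; set k_j = A_j·A_j − L_j²
k_1 = 100.0000+0.0000−52.0000 = 48.0000
20.0000·x + 0.0000·y = k_1−k_2 = 80.0000
0.0000·x − 10.0000·y = k_1−k_3 = -40.0000
20.0000·x − 5.0000·y = k_1−k_4 = 60.0000
solve first two rows → x=4.0000, y=4.0000
check cable 4: ‖A_4−P‖² = 18.2500 ≈ L_4² = 18.2500 ✓

(4.0000, 4.0000)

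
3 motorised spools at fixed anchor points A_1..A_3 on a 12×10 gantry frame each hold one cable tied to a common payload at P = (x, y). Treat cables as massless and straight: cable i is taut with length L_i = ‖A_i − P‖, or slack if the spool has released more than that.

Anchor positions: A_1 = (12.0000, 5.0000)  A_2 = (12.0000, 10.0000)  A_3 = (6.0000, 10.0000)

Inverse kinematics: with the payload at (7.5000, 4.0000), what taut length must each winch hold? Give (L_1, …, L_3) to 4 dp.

L_1: Δ = A_1−P = (4.5000, 1.0000) → ‖Δ‖ = √21.2500 = 4.6098
L_2: Δ = A_2−P = (4.5000, 6.0000) → ‖Δ‖ = √56.2500 = 7.5000
L_3: Δ = A_3−P = (-1.5000, 6.0000) → ‖Δ‖ = √38.2500 = 6.1847

(4.6098, 7.5000, 6.1847)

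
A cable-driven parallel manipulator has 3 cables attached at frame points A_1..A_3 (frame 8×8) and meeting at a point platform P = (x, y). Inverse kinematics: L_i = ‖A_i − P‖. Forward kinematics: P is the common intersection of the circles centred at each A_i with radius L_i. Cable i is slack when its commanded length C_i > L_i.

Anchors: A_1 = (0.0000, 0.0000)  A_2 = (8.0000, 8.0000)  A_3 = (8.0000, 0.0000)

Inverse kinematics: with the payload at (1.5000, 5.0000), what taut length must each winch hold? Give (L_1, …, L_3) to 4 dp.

L_1: Δ = A_1−P = (-1.5000, -5.0000) → ‖Δ‖ = √27.2500 = 5.2202
L_2: Δ = A_2−P = (6.5000, 3.0000) → ‖Δ‖ = √51.2500 = 7.1589
L_3: Δ = A_3−P = (6.5000, -5.0000) → ‖Δ‖ = √67.2500 = 8.2006

(5.2202, 7.1589, 8.2006)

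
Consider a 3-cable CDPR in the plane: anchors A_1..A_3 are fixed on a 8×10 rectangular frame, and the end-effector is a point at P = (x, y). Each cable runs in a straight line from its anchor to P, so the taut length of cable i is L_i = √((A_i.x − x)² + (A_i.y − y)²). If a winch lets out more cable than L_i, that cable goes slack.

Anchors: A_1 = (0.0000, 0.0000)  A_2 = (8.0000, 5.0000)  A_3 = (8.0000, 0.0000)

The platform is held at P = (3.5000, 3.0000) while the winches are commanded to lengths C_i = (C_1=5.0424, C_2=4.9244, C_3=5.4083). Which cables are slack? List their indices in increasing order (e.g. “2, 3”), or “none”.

1

cable 1: √((-3.5000)²+(-3.0000)²)=4.6098, C_1=5.0424: slack
cable 2: √((4.5000)²+(2.0000)²)=4.9244, C_2=4.9244: taut
cable 3: √((4.5000)²+(-3.0000)²)=5.4083, C_3=5.4083: taut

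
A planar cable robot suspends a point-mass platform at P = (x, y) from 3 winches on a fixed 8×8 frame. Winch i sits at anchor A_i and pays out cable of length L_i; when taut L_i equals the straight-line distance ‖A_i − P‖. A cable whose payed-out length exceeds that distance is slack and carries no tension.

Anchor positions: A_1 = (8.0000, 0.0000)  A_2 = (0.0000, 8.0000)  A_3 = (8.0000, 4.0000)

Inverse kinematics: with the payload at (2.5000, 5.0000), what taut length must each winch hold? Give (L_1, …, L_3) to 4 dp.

(7.4330, 3.9051, 5.5902)

L_1: Δ = A_1−P = (5.5000, -5.0000) → ‖Δ‖ = √55.2500 = 7.4330
L_2: Δ = A_2−P = (-2.5000, 3.0000) → ‖Δ‖ = √15.2500 = 3.9051
L_3: Δ = A_3−P = (5.5000, -1.0000) → ‖Δ‖ = √31.2500 = 5.5902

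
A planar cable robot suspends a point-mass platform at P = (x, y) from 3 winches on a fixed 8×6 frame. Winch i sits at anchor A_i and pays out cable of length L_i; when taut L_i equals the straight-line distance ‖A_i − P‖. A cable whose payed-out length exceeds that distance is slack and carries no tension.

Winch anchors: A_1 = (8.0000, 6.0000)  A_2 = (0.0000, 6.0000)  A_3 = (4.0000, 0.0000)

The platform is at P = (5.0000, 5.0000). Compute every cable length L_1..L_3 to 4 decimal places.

L_1: Δ = A_1−P = (3.0000, 1.0000) → ‖Δ‖ = √10.0000 = 3.1623
L_2: Δ = A_2−P = (-5.0000, 1.0000) → ‖Δ‖ = √26.0000 = 5.0990
L_3: Δ = A_3−P = (-1.0000, -5.0000) → ‖Δ‖ = √26.0000 = 5.0990

(3.1623, 5.0990, 5.0990)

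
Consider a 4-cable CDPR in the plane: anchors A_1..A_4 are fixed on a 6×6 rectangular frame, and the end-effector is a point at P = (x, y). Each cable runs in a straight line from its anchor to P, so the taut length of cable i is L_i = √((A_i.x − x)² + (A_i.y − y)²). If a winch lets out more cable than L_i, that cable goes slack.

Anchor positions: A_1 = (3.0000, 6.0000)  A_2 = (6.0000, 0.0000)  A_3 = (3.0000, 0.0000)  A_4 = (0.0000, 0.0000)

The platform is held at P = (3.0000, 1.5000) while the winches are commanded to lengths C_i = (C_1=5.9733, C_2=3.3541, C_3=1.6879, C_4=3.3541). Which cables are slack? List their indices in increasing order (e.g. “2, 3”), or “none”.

cable 1: √((0.0000)²+(4.5000)²)=4.5000, C_1=5.9733: slack
cable 2: √((3.0000)²+(-1.5000)²)=3.3541, C_2=3.3541: taut
cable 3: √((0.0000)²+(-1.5000)²)=1.5000, C_3=1.6879: slack
cable 4: √((-3.0000)²+(-1.5000)²)=3.3541, C_4=3.3541: taut

1, 3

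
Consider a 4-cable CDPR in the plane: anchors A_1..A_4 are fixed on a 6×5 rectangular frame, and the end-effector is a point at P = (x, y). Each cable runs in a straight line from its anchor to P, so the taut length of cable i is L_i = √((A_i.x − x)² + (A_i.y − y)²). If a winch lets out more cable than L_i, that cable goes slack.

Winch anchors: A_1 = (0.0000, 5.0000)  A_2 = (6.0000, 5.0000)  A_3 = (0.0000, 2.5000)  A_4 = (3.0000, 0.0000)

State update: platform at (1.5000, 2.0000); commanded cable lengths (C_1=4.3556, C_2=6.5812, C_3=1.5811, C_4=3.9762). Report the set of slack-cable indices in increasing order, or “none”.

1, 2, 4

cable 1: √((-1.5000)²+(3.0000)²)=3.3541, C_1=4.3556: slack
cable 2: √((4.5000)²+(3.0000)²)=5.4083, C_2=6.5812: slack
cable 3: √((-1.5000)²+(0.5000)²)=1.5811, C_3=1.5811: taut
cable 4: √((1.5000)²+(-2.0000)²)=2.5000, C_4=3.9762: slack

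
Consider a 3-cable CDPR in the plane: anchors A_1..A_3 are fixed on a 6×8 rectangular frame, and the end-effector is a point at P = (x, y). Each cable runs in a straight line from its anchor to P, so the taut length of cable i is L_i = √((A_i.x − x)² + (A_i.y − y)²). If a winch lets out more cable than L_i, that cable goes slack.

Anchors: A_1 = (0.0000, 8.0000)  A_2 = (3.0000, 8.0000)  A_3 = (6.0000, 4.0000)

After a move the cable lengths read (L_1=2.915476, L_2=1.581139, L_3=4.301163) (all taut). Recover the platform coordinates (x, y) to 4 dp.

expand ‖A_i−P‖²=L_i² and subtract eq 1 (k_i ≔ ‖A_i‖²−L_i²)
k_1 = 0.0000+64.0000−8.5000 = 55.5000
eq1−eq2 → [-6.0000  0.0000]·P = -15.0000
eq1−eq3 → [-12.0000  8.0000]·P = 22.0000
2×2 solve → P = (2.5000, 6.5000)

(2.5000, 6.5000)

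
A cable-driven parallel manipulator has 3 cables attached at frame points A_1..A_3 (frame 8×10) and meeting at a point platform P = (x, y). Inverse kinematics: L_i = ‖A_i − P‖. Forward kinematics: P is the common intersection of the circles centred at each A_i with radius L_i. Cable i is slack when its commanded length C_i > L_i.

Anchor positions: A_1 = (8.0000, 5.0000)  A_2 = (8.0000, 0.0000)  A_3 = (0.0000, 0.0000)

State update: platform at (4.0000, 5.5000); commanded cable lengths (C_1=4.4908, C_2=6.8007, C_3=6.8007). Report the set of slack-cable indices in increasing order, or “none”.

1

cable 1: L_1 = ‖A_1−P‖ = 4.0311;  C_1 = 4.4908 → slack
cable 2: L_2 = ‖A_2−P‖ = 6.8007;  C_2 = 6.8007 → taut
cable 3: L_3 = ‖A_3−P‖ = 6.8007;  C_3 = 6.8007 → taut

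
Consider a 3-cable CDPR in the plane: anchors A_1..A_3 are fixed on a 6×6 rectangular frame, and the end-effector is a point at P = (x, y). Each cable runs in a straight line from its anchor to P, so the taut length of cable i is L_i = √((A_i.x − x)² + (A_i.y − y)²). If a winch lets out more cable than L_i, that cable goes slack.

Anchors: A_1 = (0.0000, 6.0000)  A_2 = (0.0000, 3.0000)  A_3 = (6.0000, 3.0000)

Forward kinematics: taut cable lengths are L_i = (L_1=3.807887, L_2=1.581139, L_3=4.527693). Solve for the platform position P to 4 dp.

circle eqns → linear via eq_j − eq_1; set c_j = A_j·A_j − L_j²
c_1 = 0.0000+36.0000−14.5000 = 21.5000
0.0000·x + 6.0000·y = c_1−c_2 = 15.0000
-12.0000·x + 6.0000·y = c_1−c_3 = -3.0000
solve first two rows → x=1.5000, y=2.5000

(1.5000, 2.5000)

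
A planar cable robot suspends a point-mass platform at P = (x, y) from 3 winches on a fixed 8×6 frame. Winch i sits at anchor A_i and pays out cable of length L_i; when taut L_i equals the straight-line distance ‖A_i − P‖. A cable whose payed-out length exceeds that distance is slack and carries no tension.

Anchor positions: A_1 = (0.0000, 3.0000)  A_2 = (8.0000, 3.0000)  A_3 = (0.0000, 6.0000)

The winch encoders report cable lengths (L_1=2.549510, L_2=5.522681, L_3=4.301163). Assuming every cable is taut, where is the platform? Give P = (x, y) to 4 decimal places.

each cable: (A_i−P)·(A_i−P) = L_i²; let c_i = ‖A_i‖²−L_i²
c_1 = 0.0000+9.0000−6.5000 = 2.5000
row 1: -16.0000x + 0.0000y = -40.0000  (c_2=42.5000)
row 2: 0.0000x − 6.0000y = -15.0000  (c_3=17.5000)
Cramer on rows 1–2 → x = 2.5000, y = 2.5000

(2.5000, 2.5000)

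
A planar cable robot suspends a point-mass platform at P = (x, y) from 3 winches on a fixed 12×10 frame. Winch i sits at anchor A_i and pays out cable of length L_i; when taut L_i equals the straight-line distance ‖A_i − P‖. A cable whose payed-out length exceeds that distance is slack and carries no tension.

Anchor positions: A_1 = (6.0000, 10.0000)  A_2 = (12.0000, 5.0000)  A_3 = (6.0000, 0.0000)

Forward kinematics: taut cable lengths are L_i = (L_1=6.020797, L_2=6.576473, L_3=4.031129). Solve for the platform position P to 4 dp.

(5.5000, 4.0000)

expand ‖A_i−P‖²=L_i² and subtract eq 1 (q_i ≔ ‖A_i‖²−L_i²)
q_1 = 36.0000+100.0000−36.2500 = 99.7500
eq1−eq2 → [-12.0000  10.0000]·P = -26.0000
eq1−eq3 → [0.0000  20.0000]·P = 80.0000
2×2 solve → P = (5.5000, 4.0000)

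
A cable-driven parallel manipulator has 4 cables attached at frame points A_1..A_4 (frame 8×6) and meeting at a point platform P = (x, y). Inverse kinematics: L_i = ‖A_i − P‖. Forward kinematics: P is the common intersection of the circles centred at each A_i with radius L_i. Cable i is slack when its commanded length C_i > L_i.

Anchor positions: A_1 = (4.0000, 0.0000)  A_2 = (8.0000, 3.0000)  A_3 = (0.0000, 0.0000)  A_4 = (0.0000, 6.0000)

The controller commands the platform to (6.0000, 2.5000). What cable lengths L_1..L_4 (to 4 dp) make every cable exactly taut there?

L_1 = √((4.0000−6.0000)² + (0.0000−2.5000)²) = 3.2016
L_2 = √((8.0000−6.0000)² + (3.0000−2.5000)²) = 2.0616
L_3 = √((0.0000−6.0000)² + (0.0000−2.5000)²) = 6.5000
L_4 = √((0.0000−6.0000)² + (6.0000−2.5000)²) = 6.9462

(3.2016, 2.0616, 6.5000, 6.9462)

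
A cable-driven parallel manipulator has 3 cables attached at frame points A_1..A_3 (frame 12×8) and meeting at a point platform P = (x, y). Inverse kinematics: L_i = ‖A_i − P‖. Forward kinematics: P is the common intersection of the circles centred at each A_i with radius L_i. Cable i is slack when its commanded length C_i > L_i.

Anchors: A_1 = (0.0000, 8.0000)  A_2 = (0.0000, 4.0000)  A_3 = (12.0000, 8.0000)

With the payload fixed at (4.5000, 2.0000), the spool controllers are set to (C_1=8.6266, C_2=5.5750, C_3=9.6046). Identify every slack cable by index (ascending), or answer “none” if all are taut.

1, 2

cable 1: L_1 = ‖A_1−P‖ = 7.5000;  C_1 = 8.6266 → slack
cable 2: L_2 = ‖A_2−P‖ = 4.9244;  C_2 = 5.5750 → slack
cable 3: L_3 = ‖A_3−P‖ = 9.6047;  C_3 = 9.6046 → taut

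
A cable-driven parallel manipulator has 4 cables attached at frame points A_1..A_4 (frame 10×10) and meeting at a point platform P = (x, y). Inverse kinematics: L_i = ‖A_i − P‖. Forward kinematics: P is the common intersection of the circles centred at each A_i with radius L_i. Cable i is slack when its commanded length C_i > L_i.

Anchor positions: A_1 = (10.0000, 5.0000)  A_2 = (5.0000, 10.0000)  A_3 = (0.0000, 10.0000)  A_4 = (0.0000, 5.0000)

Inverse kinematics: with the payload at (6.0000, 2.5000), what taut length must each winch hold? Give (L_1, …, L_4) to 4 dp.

L_1 = √((10.0000−6.0000)² + (5.0000−2.5000)²) = 4.7170
L_2 = √((5.0000−6.0000)² + (10.0000−2.5000)²) = 7.5664
L_3 = √((0.0000−6.0000)² + (10.0000−2.5000)²) = 9.6047
L_4 = √((0.0000−6.0000)² + (5.0000−2.5000)²) = 6.5000

(4.7170, 7.5664, 9.6047, 6.5000)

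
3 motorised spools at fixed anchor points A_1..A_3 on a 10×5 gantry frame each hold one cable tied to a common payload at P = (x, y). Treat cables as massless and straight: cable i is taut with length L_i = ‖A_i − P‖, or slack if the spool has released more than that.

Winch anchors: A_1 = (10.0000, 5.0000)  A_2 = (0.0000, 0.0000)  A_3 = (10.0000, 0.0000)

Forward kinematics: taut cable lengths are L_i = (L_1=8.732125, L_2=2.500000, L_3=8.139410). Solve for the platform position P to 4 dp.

(2.0000, 1.5000)

each cable: (A_i−P)·(A_i−P) = L_i²; let c_i = ‖A_i‖²−L_i²
c_1 = 100.0000+25.0000−76.2500 = 48.7500
row 1: 20.0000x + 10.0000y = 55.0000  (c_2=-6.2500)
row 2: 0.0000x + 10.0000y = 15.0000  (c_3=33.7500)
Cramer on rows 1–2 → x = 2.0000, y = 1.5000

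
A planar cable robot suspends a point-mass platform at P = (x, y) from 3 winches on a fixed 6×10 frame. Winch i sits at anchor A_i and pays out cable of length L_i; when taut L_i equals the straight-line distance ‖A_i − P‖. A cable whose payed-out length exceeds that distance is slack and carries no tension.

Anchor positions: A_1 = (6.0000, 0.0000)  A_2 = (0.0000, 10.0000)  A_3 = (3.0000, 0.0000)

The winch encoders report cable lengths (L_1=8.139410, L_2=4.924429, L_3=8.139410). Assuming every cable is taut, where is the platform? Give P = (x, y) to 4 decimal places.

each cable: (A_i−P)·(A_i−P) = L_i²; let c_i = ‖A_i‖²−L_i²
c_1 = 36.0000+0.0000−66.2500 = -30.2500
row 1: 12.0000x − 20.0000y = -106.0000  (c_2=75.7500)
row 2: 6.0000x + 0.0000y = 27.0000  (c_3=-57.2500)
Cramer on rows 1–2 → x = 4.5000, y = 8.0000

(4.5000, 8.0000)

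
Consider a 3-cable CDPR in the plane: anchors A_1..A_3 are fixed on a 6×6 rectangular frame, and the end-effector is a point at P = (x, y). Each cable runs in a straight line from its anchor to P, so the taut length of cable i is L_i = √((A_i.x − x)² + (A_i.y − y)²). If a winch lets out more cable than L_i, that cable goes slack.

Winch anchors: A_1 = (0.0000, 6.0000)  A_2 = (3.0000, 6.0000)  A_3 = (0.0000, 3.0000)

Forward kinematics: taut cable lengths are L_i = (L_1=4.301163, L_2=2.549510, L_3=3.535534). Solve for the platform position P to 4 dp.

(3.5000, 3.5000)

circle eqns → linear via eq_j − eq_1; set c_j = A_j·A_j − L_j²
c_1 = 0.0000+36.0000−18.5000 = 17.5000
-6.0000·x + 0.0000·y = c_1−c_2 = -21.0000
0.0000·x + 6.0000·y = c_1−c_3 = 21.0000
solve first two rows → x=3.5000, y=3.5000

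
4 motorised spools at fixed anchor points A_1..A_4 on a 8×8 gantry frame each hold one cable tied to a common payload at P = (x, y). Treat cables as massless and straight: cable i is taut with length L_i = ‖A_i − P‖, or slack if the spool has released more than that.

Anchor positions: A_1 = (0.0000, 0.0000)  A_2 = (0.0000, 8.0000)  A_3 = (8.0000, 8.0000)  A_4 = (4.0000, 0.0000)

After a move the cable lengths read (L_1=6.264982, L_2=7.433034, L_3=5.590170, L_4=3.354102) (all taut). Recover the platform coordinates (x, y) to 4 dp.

(5.5000, 3.0000)

each cable: (A_i−P)·(A_i−P) = L_i²; let k_i = ‖A_i‖²−L_i²
k_1 = 0.0000+0.0000−39.2500 = -39.2500
row 1: 0.0000x − 16.0000y = -48.0000  (k_2=8.7500)
row 2: -16.0000x − 16.0000y = -136.0000  (k_3=96.7500)
row 3: -8.0000x + 0.0000y = -44.0000  (k_4=4.7500)
Cramer on rows 1–2 → x = 5.5000, y = 3.0000
check cable 4: ‖A_4−P‖² = 11.2500 ≈ L_4² = 11.2500 ✓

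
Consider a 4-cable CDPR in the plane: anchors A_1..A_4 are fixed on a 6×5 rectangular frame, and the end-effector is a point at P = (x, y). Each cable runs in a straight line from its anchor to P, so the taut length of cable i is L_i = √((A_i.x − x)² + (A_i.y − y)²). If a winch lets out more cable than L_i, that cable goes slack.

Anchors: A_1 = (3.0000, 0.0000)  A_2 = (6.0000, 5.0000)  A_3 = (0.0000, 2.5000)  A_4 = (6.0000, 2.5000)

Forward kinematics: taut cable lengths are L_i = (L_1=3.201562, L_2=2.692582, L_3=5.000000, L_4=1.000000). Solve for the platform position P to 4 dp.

(5.0000, 2.5000)

expand ‖A_i−P‖²=L_i² and subtract eq 1 (k_i ≔ ‖A_i‖²−L_i²)
k_1 = 9.0000+0.0000−10.2500 = -1.2500
eq1−eq2 → [-6.0000  -10.0000]·P = -55.0000
eq1−eq3 → [6.0000  -5.0000]·P = 17.5000
eq1−eq4 → [-6.0000  -5.0000]·P = -42.5000
2×2 solve → P = (5.0000, 2.5000)
check cable 4: ‖A_4−P‖² = 1.0000 ≈ L_4² = 1.0000 ✓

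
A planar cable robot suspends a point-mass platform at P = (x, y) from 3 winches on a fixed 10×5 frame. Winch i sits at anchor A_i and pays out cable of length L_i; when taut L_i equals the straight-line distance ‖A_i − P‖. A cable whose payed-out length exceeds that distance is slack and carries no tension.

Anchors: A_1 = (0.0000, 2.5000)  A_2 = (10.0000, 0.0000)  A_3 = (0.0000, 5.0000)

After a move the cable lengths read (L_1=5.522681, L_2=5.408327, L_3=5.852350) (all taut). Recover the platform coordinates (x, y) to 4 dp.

(5.5000, 3.0000)

circle eqns → linear via eq_j − eq_1; set k_j = A_j·A_j − L_j²
k_1 = 0.0000+6.2500−30.5000 = -24.2500
-20.0000·x + 5.0000·y = k_1−k_2 = -95.0000
0.0000·x − 5.0000·y = k_1−k_3 = -15.0000
solve first two rows → x=5.5000, y=3.0000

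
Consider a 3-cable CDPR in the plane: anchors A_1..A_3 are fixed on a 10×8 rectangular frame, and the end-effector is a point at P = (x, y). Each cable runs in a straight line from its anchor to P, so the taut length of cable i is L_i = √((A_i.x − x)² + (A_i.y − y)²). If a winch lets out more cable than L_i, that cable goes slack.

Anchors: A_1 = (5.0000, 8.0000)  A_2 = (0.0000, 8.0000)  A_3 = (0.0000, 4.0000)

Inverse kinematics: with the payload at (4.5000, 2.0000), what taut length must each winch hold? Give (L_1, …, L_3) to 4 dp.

cable 1: Δx=0.5000, Δy=6.0000; L_1 = √(Δx²+Δy²) = 6.0208
cable 2: Δx=-4.5000, Δy=6.0000; L_2 = √(Δx²+Δy²) = 7.5000
cable 3: Δx=-4.5000, Δy=2.0000; L_3 = √(Δx²+Δy²) = 4.9244

(6.0208, 7.5000, 4.9244)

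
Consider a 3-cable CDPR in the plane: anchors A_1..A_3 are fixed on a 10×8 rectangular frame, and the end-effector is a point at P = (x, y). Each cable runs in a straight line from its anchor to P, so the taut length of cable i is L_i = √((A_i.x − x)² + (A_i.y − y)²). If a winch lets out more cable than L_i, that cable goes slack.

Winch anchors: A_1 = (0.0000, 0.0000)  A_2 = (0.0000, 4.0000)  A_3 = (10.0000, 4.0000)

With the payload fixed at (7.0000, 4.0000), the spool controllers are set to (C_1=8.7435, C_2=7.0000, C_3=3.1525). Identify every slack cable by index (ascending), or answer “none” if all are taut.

cable 1: L_1 = ‖A_1−P‖ = 8.0623;  C_1 = 8.7435 → slack
cable 2: L_2 = ‖A_2−P‖ = 7.0000;  C_2 = 7.0000 → taut
cable 3: L_3 = ‖A_3−P‖ = 3.0000;  C_3 = 3.1525 → slack

1, 3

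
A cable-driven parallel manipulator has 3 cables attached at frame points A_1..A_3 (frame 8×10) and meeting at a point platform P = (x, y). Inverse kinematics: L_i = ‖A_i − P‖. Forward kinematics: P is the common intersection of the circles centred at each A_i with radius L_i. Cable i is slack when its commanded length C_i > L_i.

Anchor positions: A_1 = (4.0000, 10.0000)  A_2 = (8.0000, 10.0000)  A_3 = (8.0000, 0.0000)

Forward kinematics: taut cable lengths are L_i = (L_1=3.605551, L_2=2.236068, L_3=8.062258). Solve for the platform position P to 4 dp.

circle eqns → linear via eq_j − eq_1; set k_j = A_j·A_j − L_j²
k_1 = 16.0000+100.0000−13.0000 = 103.0000
-8.0000·x + 0.0000·y = k_1−k_2 = -56.0000
-8.0000·x + 20.0000·y = k_1−k_3 = 104.0000
solve first two rows → x=7.0000, y=8.0000

(7.0000, 8.0000)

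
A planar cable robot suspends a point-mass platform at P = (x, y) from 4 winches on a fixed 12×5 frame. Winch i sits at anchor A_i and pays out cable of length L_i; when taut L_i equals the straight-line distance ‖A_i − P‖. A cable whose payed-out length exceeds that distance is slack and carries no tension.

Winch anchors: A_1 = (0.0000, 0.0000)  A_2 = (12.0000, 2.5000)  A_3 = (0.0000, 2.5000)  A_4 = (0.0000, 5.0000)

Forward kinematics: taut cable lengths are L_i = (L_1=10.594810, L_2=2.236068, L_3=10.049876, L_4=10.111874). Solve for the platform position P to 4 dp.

circle eqns → linear via eq_j − eq_1; set k_j = A_j·A_j − L_j²
k_1 = 0.0000+0.0000−112.2500 = -112.2500
-24.0000·x − 5.0000·y = k_1−k_2 = -257.5000
0.0000·x − 5.0000·y = k_1−k_3 = -17.5000
0.0000·x − 10.0000·y = k_1−k_4 = -35.0000
solve first two rows → x=10.0000, y=3.5000
check cable 4: ‖A_4−P‖² = 102.2500 ≈ L_4² = 102.2500 ✓

(10.0000, 3.5000)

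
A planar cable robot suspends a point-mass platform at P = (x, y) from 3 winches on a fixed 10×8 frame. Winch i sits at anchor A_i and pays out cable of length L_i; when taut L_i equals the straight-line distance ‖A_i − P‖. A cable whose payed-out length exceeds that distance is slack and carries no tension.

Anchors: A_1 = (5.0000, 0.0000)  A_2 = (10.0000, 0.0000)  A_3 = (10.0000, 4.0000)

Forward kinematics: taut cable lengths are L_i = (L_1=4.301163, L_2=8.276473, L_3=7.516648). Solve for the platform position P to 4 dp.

(2.5000, 3.5000)

each cable: (A_i−P)·(A_i−P) = L_i²; let k_i = ‖A_i‖²−L_i²
k_1 = 25.0000+0.0000−18.5000 = 6.5000
row 1: -10.0000x + 0.0000y = -25.0000  (k_2=31.5000)
row 2: -10.0000x − 8.0000y = -53.0000  (k_3=59.5000)
Cramer on rows 1–2 → x = 2.5000, y = 3.5000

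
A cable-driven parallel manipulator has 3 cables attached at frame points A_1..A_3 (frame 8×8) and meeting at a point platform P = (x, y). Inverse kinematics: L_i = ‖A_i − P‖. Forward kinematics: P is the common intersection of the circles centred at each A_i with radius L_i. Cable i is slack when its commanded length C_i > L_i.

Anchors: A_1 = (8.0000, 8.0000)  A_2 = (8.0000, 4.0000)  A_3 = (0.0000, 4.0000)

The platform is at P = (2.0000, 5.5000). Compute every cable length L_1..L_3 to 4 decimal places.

L_1: Δ = A_1−P = (6.0000, 2.5000) → ‖Δ‖ = √42.2500 = 6.5000
L_2: Δ = A_2−P = (6.0000, -1.5000) → ‖Δ‖ = √38.2500 = 6.1847
L_3: Δ = A_3−P = (-2.0000, -1.5000) → ‖Δ‖ = √6.2500 = 2.5000

(6.5000, 6.1847, 2.5000)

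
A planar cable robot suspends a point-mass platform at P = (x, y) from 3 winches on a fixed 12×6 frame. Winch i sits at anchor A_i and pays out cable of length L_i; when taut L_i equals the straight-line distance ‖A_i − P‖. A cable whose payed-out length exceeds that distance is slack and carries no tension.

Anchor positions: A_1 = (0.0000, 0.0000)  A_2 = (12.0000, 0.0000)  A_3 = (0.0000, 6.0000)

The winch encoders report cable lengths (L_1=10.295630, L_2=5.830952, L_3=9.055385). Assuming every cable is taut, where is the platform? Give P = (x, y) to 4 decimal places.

each cable: (A_i−P)·(A_i−P) = L_i²; let k_i = ‖A_i‖²−L_i²
k_1 = 0.0000+0.0000−106.0000 = -106.0000
row 1: -24.0000x + 0.0000y = -216.0000  (k_2=110.0000)
row 2: 0.0000x − 12.0000y = -60.0000  (k_3=-46.0000)
Cramer on rows 1–2 → x = 9.0000, y = 5.0000

(9.0000, 5.0000)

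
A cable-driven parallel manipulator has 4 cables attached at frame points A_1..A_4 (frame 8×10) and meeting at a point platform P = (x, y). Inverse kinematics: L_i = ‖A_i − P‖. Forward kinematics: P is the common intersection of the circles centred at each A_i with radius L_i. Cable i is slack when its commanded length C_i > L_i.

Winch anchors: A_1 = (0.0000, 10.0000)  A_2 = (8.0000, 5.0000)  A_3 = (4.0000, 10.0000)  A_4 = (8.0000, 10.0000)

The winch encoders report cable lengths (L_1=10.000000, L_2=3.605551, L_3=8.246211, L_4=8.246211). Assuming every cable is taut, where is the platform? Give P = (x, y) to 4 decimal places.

expand ‖A_i−P‖²=L_i² and subtract eq 1 (k_i ≔ ‖A_i‖²−L_i²)
k_1 = 0.0000+100.0000−100.0000 = 0.0000
eq1−eq2 → [-16.0000  10.0000]·P = -76.0000
eq1−eq3 → [-8.0000  0.0000]·P = -48.0000
eq1−eq4 → [-16.0000  0.0000]·P = -96.0000
2×2 solve → P = (6.0000, 2.0000)
check cable 4: ‖A_4−P‖² = 68.0000 ≈ L_4² = 68.0000 ✓

(6.0000, 2.0000)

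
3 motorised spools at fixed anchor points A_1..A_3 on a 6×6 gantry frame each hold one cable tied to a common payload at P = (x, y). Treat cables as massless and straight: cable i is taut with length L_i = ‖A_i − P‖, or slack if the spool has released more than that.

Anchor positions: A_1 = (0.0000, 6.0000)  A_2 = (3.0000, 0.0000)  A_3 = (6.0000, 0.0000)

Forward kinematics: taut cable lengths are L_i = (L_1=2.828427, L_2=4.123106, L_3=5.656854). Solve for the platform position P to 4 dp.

(2.0000, 4.0000)

circle eqns → linear via eq_j − eq_1; set c_j = A_j·A_j − L_j²
c_1 = 0.0000+36.0000−8.0000 = 28.0000
-6.0000·x + 12.0000·y = c_1−c_2 = 36.0000
-12.0000·x + 12.0000·y = c_1−c_3 = 24.0000
solve first two rows → x=2.0000, y=4.0000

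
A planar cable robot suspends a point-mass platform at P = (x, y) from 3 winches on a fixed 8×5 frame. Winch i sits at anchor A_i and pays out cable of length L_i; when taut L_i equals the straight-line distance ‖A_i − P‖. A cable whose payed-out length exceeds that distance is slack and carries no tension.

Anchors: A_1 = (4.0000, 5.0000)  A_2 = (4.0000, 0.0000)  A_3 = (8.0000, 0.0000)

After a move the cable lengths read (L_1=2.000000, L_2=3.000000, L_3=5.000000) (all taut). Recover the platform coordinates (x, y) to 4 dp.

(4.0000, 3.0000)

expand ‖A_i−P‖²=L_i² and subtract eq 1 (q_i ≔ ‖A_i‖²−L_i²)
q_1 = 16.0000+25.0000−4.0000 = 37.0000
eq1−eq2 → [0.0000  10.0000]·P = 30.0000
eq1−eq3 → [-8.0000  10.0000]·P = -2.0000
2×2 solve → P = (4.0000, 3.0000)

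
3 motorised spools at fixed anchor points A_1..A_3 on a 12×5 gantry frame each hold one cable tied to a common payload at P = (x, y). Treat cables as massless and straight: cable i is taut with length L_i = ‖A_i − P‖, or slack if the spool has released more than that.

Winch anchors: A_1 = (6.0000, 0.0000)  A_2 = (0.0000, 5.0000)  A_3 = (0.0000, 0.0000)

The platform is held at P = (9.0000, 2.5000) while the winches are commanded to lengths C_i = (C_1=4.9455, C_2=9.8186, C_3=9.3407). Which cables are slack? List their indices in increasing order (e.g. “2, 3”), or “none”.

cable 1: √((-3.0000)²+(-2.5000)²)=3.9051, C_1=4.9455: slack
cable 2: √((-9.0000)²+(2.5000)²)=9.3408, C_2=9.8186: slack
cable 3: √((-9.0000)²+(-2.5000)²)=9.3408, C_3=9.3407: taut

1, 2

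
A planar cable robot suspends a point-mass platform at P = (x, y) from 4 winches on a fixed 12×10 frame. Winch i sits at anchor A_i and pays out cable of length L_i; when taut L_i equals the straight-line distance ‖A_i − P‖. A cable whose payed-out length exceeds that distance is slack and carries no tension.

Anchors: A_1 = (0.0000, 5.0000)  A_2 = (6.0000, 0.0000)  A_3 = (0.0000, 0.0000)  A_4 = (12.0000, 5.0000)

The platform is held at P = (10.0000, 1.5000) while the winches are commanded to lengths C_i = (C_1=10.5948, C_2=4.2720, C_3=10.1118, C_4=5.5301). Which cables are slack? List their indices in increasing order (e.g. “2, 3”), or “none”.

4

cable 1: L_1 = ‖A_1−P‖ = 10.5948;  C_1 = 10.5948 → taut
cable 2: L_2 = ‖A_2−P‖ = 4.2720;  C_2 = 4.2720 → taut
cable 3: L_3 = ‖A_3−P‖ = 10.1119;  C_3 = 10.1118 → taut
cable 4: L_4 = ‖A_4−P‖ = 4.0311;  C_4 = 5.5301 → slack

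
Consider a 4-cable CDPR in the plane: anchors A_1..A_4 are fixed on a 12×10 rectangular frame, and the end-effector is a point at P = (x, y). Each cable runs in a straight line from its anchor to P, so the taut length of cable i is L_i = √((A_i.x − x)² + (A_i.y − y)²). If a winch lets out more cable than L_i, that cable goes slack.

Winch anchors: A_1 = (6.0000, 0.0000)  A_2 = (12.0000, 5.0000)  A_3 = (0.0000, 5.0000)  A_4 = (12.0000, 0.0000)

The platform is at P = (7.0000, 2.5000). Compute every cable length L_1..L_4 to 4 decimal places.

(2.6926, 5.5902, 7.4330, 5.5902)

L_1 = √((6.0000−7.0000)² + (0.0000−2.5000)²) = 2.6926
L_2 = √((12.0000−7.0000)² + (5.0000−2.5000)²) = 5.5902
L_3 = √((0.0000−7.0000)² + (5.0000−2.5000)²) = 7.4330
L_4 = √((12.0000−7.0000)² + (0.0000−2.5000)²) = 5.5902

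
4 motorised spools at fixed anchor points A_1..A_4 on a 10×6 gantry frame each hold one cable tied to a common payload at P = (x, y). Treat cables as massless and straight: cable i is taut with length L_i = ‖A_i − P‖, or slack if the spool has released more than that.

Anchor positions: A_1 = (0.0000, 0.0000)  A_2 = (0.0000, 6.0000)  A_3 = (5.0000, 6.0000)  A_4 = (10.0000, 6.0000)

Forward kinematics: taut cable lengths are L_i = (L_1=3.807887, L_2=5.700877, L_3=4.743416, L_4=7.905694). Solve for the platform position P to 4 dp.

each cable: (A_i−P)·(A_i−P) = L_i²; let c_i = ‖A_i‖²−L_i²
c_1 = 0.0000+0.0000−14.5000 = -14.5000
row 1: 0.0000x − 12.0000y = -18.0000  (c_2=3.5000)
row 2: -10.0000x − 12.0000y = -53.0000  (c_3=38.5000)
row 3: -20.0000x − 12.0000y = -88.0000  (c_4=73.5000)
Cramer on rows 1–2 → x = 3.5000, y = 1.5000
check cable 4: ‖A_4−P‖² = 62.5000 ≈ L_4² = 62.5000 ✓

(3.5000, 1.5000)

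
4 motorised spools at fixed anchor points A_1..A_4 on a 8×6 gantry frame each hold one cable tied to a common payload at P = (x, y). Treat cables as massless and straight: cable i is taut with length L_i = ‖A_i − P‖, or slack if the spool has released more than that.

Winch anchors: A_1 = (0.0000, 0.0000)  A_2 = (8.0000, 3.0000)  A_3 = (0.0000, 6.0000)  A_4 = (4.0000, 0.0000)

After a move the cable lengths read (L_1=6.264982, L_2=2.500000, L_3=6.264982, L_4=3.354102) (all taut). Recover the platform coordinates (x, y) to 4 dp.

expand ‖A_i−P‖²=L_i² and subtract eq 1 (c_i ≔ ‖A_i‖²−L_i²)
c_1 = 0.0000+0.0000−39.2500 = -39.2500
eq1−eq2 → [-16.0000  -6.0000]·P = -106.0000
eq1−eq3 → [0.0000  -12.0000]·P = -36.0000
eq1−eq4 → [-8.0000  0.0000]·P = -44.0000
2×2 solve → P = (5.5000, 3.0000)
check cable 4: ‖A_4−P‖² = 11.2500 ≈ L_4² = 11.2500 ✓

(5.5000, 3.0000)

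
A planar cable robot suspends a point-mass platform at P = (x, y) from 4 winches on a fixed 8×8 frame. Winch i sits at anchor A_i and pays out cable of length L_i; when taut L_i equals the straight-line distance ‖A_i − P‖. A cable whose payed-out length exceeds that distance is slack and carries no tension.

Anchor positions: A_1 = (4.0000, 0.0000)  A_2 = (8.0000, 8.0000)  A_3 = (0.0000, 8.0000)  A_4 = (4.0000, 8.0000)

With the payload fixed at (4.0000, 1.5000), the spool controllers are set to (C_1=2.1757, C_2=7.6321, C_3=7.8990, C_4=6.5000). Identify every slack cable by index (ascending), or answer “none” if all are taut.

1, 3

cable 1: √((0.0000)²+(-1.5000)²)=1.5000, C_1=2.1757: slack
cable 2: √((4.0000)²+(6.5000)²)=7.6322, C_2=7.6321: taut
cable 3: √((-4.0000)²+(6.5000)²)=7.6322, C_3=7.8990: slack
cable 4: √((0.0000)²+(6.5000)²)=6.5000, C_4=6.5000: taut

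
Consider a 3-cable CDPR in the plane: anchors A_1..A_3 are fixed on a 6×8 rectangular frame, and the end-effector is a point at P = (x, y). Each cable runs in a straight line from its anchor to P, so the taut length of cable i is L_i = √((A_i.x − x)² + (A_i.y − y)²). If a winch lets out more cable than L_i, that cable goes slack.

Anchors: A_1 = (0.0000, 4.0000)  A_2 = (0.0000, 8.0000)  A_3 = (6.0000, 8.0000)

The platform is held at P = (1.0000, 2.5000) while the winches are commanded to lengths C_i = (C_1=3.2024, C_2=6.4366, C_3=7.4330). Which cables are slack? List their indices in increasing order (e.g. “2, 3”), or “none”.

1, 2

cable 1: √((-1.0000)²+(1.5000)²)=1.8028, C_1=3.2024: slack
cable 2: √((-1.0000)²+(5.5000)²)=5.5902, C_2=6.4366: slack
cable 3: √((5.0000)²+(5.5000)²)=7.4330, C_3=7.4330: taut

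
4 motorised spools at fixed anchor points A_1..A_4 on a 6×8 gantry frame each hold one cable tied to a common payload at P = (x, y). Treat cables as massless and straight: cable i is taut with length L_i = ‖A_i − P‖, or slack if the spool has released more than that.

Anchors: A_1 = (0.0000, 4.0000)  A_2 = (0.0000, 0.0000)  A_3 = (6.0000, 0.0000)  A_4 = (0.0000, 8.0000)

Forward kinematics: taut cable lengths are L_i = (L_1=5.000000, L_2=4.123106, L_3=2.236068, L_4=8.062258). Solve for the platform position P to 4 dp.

(4.0000, 1.0000)

each cable: (A_i−P)·(A_i−P) = L_i²; let k_i = ‖A_i‖²−L_i²
k_1 = 0.0000+16.0000−25.0000 = -9.0000
row 1: 0.0000x + 8.0000y = 8.0000  (k_2=-17.0000)
row 2: -12.0000x + 8.0000y = -40.0000  (k_3=31.0000)
row 3: 0.0000x − 8.0000y = -8.0000  (k_4=-1.0000)
Cramer on rows 1–2 → x = 4.0000, y = 1.0000
check cable 4: ‖A_4−P‖² = 65.0000 ≈ L_4² = 65.0000 ✓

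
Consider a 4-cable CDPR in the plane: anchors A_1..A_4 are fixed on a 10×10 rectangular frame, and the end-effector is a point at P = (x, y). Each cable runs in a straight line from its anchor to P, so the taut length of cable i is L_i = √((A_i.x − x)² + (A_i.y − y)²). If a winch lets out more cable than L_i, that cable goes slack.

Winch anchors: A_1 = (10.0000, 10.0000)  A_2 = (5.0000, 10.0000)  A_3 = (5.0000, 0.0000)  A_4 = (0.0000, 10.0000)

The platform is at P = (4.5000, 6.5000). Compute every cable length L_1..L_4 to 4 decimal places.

L_1: Δ = A_1−P = (5.5000, 3.5000) → ‖Δ‖ = √42.5000 = 6.5192
L_2: Δ = A_2−P = (0.5000, 3.5000) → ‖Δ‖ = √12.5000 = 3.5355
L_3: Δ = A_3−P = (0.5000, -6.5000) → ‖Δ‖ = √42.5000 = 6.5192
L_4: Δ = A_4−P = (-4.5000, 3.5000) → ‖Δ‖ = √32.5000 = 5.7009

(6.5192, 3.5355, 6.5192, 5.7009)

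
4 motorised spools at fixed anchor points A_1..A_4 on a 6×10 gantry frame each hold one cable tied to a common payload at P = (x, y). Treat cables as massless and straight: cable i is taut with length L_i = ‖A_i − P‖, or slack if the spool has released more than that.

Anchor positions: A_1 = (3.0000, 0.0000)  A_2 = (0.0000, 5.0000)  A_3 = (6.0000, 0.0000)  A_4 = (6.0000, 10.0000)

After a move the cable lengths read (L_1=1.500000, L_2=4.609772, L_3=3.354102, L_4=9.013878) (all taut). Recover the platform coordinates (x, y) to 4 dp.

(3.0000, 1.5000)

each cable: (A_i−P)·(A_i−P) = L_i²; let k_i = ‖A_i‖²−L_i²
k_1 = 9.0000+0.0000−2.2500 = 6.7500
row 1: 6.0000x − 10.0000y = 3.0000  (k_2=3.7500)
row 2: -6.0000x + 0.0000y = -18.0000  (k_3=24.7500)
row 3: -6.0000x − 20.0000y = -48.0000  (k_4=54.7500)
Cramer on rows 1–2 → x = 3.0000, y = 1.5000
check cable 4: ‖A_4−P‖² = 81.2500 ≈ L_4² = 81.2500 ✓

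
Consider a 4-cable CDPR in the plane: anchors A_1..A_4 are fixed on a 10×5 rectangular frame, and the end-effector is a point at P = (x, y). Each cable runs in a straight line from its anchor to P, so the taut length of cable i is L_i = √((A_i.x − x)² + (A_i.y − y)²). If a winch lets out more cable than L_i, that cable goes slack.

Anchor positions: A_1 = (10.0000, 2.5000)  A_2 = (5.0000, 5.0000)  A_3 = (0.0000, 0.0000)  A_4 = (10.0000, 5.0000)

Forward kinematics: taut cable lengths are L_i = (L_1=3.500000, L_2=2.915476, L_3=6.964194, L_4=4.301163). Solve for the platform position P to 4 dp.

circle eqns → linear via eq_j − eq_1; set k_j = A_j·A_j − L_j²
k_1 = 100.0000+6.2500−12.2500 = 94.0000
10.0000·x − 5.0000·y = k_1−k_2 = 52.5000
20.0000·x + 5.0000·y = k_1−k_3 = 142.5000
0.0000·x − 5.0000·y = k_1−k_4 = -12.5000
solve first two rows → x=6.5000, y=2.5000
check cable 4: ‖A_4−P‖² = 18.5000 ≈ L_4² = 18.5000 ✓

(6.5000, 2.5000)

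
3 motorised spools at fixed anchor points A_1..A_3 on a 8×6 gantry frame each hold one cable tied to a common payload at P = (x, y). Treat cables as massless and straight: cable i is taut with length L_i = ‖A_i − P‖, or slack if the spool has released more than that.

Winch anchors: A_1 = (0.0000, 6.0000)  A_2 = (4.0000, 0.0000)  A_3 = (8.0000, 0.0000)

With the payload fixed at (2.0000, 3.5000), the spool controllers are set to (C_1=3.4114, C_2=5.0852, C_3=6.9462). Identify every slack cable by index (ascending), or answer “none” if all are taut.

i=1: geometric 3.2016 vs commanded 3.4114 ⇒ slack
i=2: geometric 4.0311 vs commanded 5.0852 ⇒ slack
i=3: geometric 6.9462 vs commanded 6.9462 ⇒ taut

1, 2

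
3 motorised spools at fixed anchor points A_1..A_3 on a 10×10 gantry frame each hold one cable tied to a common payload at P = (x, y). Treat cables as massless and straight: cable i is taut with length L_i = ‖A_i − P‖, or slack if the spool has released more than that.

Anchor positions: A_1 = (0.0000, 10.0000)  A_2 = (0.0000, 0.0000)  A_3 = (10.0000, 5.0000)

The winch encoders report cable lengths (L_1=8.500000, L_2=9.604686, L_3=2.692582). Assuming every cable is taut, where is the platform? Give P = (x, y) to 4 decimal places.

(7.5000, 6.0000)

expand ‖A_i−P‖²=L_i² and subtract eq 1 (c_i ≔ ‖A_i‖²−L_i²)
c_1 = 0.0000+100.0000−72.2500 = 27.7500
eq1−eq2 → [0.0000  20.0000]·P = 120.0000
eq1−eq3 → [-20.0000  10.0000]·P = -90.0000
2×2 solve → P = (7.5000, 6.0000)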